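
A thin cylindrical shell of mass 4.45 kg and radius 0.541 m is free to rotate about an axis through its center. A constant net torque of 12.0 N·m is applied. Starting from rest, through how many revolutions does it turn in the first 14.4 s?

≈ 152 revolutions

I = MR² = (4.45)(0.541)² = 1.302 kg·m².
α = τ/I = 12.0/1.302 = 9.214 rad/s².
θ = ½αt² = ½(9.214)(14.4)² = 955.3 rad.
Revolutions = θ/(2π) = 152.0.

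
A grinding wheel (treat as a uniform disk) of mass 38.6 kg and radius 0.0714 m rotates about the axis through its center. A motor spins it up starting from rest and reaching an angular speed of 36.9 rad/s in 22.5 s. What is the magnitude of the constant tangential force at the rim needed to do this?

F ≈ 2.26 N

I = ½MR² = (1/2)(38.6)(0.0714)² = 0.09839 kg·m².
α = Δω/Δt = (36.9 − 0)/22.5 = 1.640 rad/s².
The required torque is τ = Iα = (0.09839)(1.640) = 0.1614 N·m.
A tangential force at the rim gives τ = FR, so F = τ/R = 0.1614/0.0714 = 2.260 N.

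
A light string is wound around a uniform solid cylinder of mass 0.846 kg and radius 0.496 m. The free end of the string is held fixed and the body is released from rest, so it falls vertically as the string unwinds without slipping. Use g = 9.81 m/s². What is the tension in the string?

T ≈ 2.77 N

Translation: Mg − T = Ma. Rotation about the center: TR = Iα with I = ½MR².
With a = αR: T = (I/R²)a = (1/2)M a, so Mg = (1 + 0.5000)Ma.
a = g/(1 + 0.5000) = 9.81/1.500 = 6.540 m/s².
T = 0.5000·M·a = (0.5000)(0.846)(6.540) = 2.766 N.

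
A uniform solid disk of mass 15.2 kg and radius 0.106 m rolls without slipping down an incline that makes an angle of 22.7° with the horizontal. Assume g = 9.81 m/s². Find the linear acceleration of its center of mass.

a ≈ 2.52 m/s²

Translation along the incline: Mg sinθ − f = Ma.
Rotation about the center: fR = Iα with I = ½MR². No-slip gives a = αR, so f = (I/R²)a = (1/2)M a.
Substituting: Mg sinθ = (1 + 0.5000)Ma, so a = g sinθ/(1 + 0.5000) = (9.81) sin 22.7° / 1.500 = 2.524 m/s².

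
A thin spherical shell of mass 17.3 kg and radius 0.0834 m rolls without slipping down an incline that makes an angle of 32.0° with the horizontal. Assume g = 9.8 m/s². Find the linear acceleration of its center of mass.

a ≈ 3.12 m/s²

Translation along the incline: Mg sinθ − f = Ma.
Rotation about the center: fR = Iα with I = (2/3)MR². No-slip gives a = αR, so f = (I/R²)a = (2/3)M a.
Substituting: Mg sinθ = (1 + 0.6667)Ma, so a = g sinθ/(1 + 0.6667) = (9.8) sin 32.0° / 1.667 = 3.116 m/s².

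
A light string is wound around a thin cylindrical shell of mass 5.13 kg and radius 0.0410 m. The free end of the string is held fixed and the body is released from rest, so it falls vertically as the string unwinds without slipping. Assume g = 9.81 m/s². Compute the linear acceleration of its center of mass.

a ≈ 4.91 m/s²

Translation: Mg − T = Ma. Rotation about the center: TR = Iα with I = MR².
With a = αR: T = (I/R²)a = M a, so Mg = (1 + 1.000)Ma.
a = g/(1 + 1.000) = 9.81/2.000 = 4.905 m/s².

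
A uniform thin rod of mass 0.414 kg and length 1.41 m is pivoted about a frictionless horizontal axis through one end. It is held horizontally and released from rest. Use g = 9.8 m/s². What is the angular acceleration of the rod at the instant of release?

α ≈ 10.4 rad/s²

About the pivot, I = (1/3)ML² = (1/3)(0.414)(1.41)² = 0.2744 kg·m².
The weight acts at the center, a distance L/2 = 0.7050 m from the pivot; τ = Mg(L/2) = 2.860 N·m.
α = τ/I = 2.860/0.2744 = 10.43 rad/s².
(Equivalently α = (3g/(2L)) = 10.43 rad/s².)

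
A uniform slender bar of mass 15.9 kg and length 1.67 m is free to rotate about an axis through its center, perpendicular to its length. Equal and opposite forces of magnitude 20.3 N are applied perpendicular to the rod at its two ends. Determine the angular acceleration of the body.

α ≈ 9.17 rad/s²

I = (1/12)ML² = (1/12)(15.9)(1.67)² = 3.695 kg·m².
The couple gives τ = F·(L/2) + F·(L/2) = F L = (20.3)(1.67) = 33.90 N·m.
Newton's second law for rotation, τ = Iα, gives α = τ/I = 33.90/3.695 = 9.174 rad/s².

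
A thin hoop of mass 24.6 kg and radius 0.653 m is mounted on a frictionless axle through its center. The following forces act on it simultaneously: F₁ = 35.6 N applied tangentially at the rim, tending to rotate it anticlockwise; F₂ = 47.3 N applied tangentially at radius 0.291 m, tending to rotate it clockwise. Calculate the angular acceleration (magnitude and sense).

α ≈ 0.904 rad/s², anticlockwise

I = MR² = (24.6)(0.653)² = 10.49 kg·m².
Taking anticlockwise as positive: τ₁ = +(35.6)(0.653) = +23.25 N·m; τ₂ = −(47.3)(0.291) = −13.76 N·m.
Net torque τ = 9.483 N·m.
α = τ/I = 9.483/10.49 = 0.9040 rad/s².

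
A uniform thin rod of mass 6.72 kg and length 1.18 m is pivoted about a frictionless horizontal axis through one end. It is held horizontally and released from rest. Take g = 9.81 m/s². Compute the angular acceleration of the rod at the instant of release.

α ≈ 12.5 rad/s²

About the pivot, I = (1/3)ML² = (1/3)(6.72)(1.18)² = 3.119 kg·m².
The weight acts at the center, a distance L/2 = 0.5900 m from the pivot; τ = Mg(L/2) = 38.89 N·m.
α = τ/I = 38.89/3.119 = 12.47 rad/s².
(Equivalently α = (3g/(2L)) = 12.47 rad/s².)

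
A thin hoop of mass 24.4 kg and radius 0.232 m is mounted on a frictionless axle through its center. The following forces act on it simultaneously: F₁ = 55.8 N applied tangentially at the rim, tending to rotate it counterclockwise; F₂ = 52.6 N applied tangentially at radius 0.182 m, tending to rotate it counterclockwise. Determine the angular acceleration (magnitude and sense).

I = MR² = (24.4)(0.232)² = 1.313 kg·m².
Taking counterclockwise as positive: τ₁ = +(55.8)(0.232) = +12.95 N·m; τ₂ = +(52.6)(0.182) = +9.573 N·m.
Net torque τ = 22.52 N·m.
α = τ/I = 22.52/1.313 = 17.15 rad/s².

α ≈ 17.1 rad/s², counterclockwise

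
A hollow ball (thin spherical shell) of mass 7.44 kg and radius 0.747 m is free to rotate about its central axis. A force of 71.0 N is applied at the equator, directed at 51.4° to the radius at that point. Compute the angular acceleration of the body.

α ≈ 15.0 rad/s²

I = (2/3)MR² = (2/3)(7.44)(0.747)² = 2.768 kg·m².
Only the tangential component produces torque: τ = F R sinθ = (71.0)(0.747) sin 51.4° = 41.45 N·m.
From τ = Iα: α = 41.45/2.768 = 14.98 rad/s².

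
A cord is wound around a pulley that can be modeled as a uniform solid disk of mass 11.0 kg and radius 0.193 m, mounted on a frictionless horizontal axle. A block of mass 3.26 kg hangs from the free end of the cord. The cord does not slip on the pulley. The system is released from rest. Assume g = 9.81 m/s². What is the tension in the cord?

I = ½MR² = (1/2)(11.0)(0.193)² = 0.2049 kg·m².
Block: mg − T = ma. Pulley: TR = Iα. No-slip: a = αR, so T = (I/R²)a = 5.500·a.
Then mg = (m + 5.500)a, so a = (3.26)(9.81)/(3.26 + 5.500) = 3.651 m/s².
T = 5.500·a = 20.08 N.

T ≈ 20.1 N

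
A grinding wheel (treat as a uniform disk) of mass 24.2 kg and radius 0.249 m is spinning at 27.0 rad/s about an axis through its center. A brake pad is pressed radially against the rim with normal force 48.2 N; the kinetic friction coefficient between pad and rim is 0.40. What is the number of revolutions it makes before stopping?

≈ 9.07 revolutions

I = ½MR² = (1/2)(24.2)(0.249)² = 0.7502 kg·m².
Friction force f = μN = (0.40)(48.2) = 19.28 N at the rim; torque magnitude τ = fR = 4.801 N·m, opposing ω.
|α| = τ/I = 4.801/0.7502 = 6.399 rad/s² (deceleration).
ω² = ω₀² − 2|α|θ with ω = 0 ⇒ θ = ω₀²/(2|α|) = 56.96 rad = 9.066 rev.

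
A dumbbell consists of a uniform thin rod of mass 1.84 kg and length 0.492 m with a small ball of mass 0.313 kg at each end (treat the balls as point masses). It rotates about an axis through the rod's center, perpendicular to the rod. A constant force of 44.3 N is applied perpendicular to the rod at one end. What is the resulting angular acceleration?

I_rod = (1/12)ML² = (1/12)(1.84)(0.492)² = 0.03712 kg·m².
I_balls = 2·m·(L/2)² = 2(0.313)(0.2460)² = 0.03788 kg·m².
Total I = 0.07500 kg·m².
τ = F·(L/2) = (44.3)(0.246) = 10.90 N·m.
α = τ/I = 10.90/0.07500 = 145.3 rad/s².

α ≈ 145 rad/s²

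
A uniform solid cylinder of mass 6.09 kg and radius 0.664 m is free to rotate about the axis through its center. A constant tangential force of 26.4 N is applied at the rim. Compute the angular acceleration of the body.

α ≈ 13.1 rad/s²

I = ½MR² = (1/2)(6.09)(0.664)² = 1.343 kg·m².
τ = F R = (26.4)(0.664) = 17.53 N·m.
Newton's second law for rotation, τ = Iα, gives α = τ/I = 17.53/1.343 = 13.06 rad/s².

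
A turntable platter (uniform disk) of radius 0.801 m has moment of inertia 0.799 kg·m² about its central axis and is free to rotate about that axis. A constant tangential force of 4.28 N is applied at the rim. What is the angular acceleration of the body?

τ = F R = (4.28)(0.801) = 3.428 N·m.
From τ = Iα: α = 3.428/0.7990 = 4.291 rad/s².

α ≈ 4.29 rad/s²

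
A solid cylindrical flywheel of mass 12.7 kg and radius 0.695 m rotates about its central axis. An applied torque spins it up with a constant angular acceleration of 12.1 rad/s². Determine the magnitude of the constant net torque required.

τ ≈ 37.1 N·m

I = ½MR² = (1/2)(12.7)(0.695)² = 3.067 kg·m².
τ = Iα = (3.067)(12.10) = 37.11 N·m.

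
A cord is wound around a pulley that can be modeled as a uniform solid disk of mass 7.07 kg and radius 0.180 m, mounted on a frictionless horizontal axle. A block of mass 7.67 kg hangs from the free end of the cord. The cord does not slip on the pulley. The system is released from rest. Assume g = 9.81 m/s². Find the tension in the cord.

T ≈ 23.7 N

I = ½MR² = (1/2)(7.07)(0.180)² = 0.1145 kg·m².
Block: mg − T = ma. Pulley: TR = Iα. No-slip: a = αR, so T = (I/R²)a = 3.535·a.
Then mg = (m + 3.535)a, so a = (7.67)(9.81)/(7.67 + 3.535) = 6.715 m/s².
T = 3.535·a = 23.74 N.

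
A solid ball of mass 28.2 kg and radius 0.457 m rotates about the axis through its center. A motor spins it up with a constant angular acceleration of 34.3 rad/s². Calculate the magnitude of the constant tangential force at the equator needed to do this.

I = (2/5)MR² = (2/5)(28.2)(0.457)² = 2.356 kg·m².
The required torque is τ = Iα = (2.356)(34.30) = 80.80 N·m.
A tangential force at the equator gives τ = FR, so F = τ/R = 80.80/0.457 = 176.8 N.

F ≈ 177 N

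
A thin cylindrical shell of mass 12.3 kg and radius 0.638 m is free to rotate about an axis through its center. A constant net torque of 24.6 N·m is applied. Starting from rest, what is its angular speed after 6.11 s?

I = MR² = (12.3)(0.638)² = 5.007 kg·m².
α = τ/I = 24.6/5.007 = 4.913 rad/s².
ω = ω₀ + αt = 0 + (4.913)(6.11) = 30.02 rad/s.

ω ≈ 30.0 rad/s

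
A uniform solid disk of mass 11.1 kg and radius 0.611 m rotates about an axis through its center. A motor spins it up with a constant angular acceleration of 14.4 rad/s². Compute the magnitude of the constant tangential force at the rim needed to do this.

I = ½MR² = (1/2)(11.1)(0.611)² = 2.072 kg·m².
The required torque is τ = Iα = (2.072)(14.40) = 29.84 N·m.
A tangential force at the rim gives τ = FR, so F = τ/R = 29.84/0.611 = 48.83 N.

F ≈ 48.8 N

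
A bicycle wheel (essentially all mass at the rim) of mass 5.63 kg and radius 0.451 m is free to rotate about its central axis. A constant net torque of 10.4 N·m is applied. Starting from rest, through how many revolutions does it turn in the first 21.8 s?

≈ 343 revolutions

I = MR² = (5.63)(0.451)² = 1.145 kg·m².
α = τ/I = 10.4/1.145 = 9.082 rad/s².
θ = ½αt² = ½(9.082)(21.8)² = 2158 rad.
Revolutions = θ/(2π) = 343.5.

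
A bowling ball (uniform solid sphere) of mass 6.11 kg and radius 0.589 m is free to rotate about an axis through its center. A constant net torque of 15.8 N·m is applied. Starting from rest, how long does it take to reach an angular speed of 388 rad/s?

t ≈ 20.8 s

I = (2/5)MR² = (2/5)(6.11)(0.589)² = 0.8479 kg·m².
α = τ/I = 15.8/0.8479 = 18.63 rad/s².
ω = αt ⇒ t = ω/α = 388/18.63 = 20.82 s.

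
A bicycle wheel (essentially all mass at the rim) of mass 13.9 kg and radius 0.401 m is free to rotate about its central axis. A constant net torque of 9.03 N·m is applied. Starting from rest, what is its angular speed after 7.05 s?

I = MR² = (13.9)(0.401)² = 2.235 kg·m².
α = τ/I = 9.03/2.235 = 4.040 rad/s².
ω = ω₀ + αt = 0 + (4.040)(7.05) = 28.48 rad/s.

ω ≈ 28.5 rad/s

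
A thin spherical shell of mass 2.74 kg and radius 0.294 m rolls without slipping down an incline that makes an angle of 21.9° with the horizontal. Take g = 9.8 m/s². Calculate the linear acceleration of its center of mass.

a ≈ 2.19 m/s²

Translation along the incline: Mg sinθ − f = Ma.
Rotation about the center: fR = Iα with I = (2/3)MR². No-slip gives a = αR, so f = (I/R²)a = (2/3)M a.
Substituting: Mg sinθ = (1 + 0.6667)Ma, so a = g sinθ/(1 + 0.6667) = (9.8) sin 21.9° / 1.667 = 2.193 m/s².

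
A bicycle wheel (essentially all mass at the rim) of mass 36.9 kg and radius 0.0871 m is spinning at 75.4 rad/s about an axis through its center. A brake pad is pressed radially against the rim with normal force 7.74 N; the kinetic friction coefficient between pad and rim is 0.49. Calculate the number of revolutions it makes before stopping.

I = MR² = (36.9)(0.0871)² = 0.2799 kg·m².
Friction force f = μN = (0.49)(7.74) = 3.793 N at the rim; torque magnitude τ = fR = 0.3303 N·m, opposing ω.
|α| = τ/I = 0.3303/0.2799 = 1.180 rad/s² (deceleration).
ω² = ω₀² − 2|α|θ with ω = 0 ⇒ θ = ω₀²/(2|α|) = 2409 rad = 383.4 rev.

≈ 383 revolutions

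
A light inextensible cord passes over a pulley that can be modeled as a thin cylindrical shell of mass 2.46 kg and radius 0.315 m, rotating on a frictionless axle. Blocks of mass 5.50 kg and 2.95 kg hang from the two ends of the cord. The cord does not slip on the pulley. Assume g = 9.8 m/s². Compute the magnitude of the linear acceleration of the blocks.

I = MR² = (2.46)(0.315)² = 0.2441 kg·m².
Heavier block: m₁g − T₁ = m₁a. Lighter block: T₂ − m₂g = m₂a.
Pulley: (T₁ − T₂)R = Iα = I(a/R), so T₁ − T₂ = (I/R²)a = 1·M_p a = 2.460·a.
Adding the three: (m₁ − m₂)g = (m₁ + m₂ + 2.460)a, so a = (5.50 − 2.95)(9.8)/(5.50 + 2.95 + 2.460) = 2.291 m/s².

a ≈ 2.29 m/s²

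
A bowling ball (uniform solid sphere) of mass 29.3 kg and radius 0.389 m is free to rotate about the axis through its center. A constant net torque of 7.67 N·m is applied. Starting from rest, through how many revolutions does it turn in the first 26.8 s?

I = (2/5)MR² = (2/5)(29.3)(0.389)² = 1.773 kg·m².
α = τ/I = 7.67/1.773 = 4.325 rad/s².
θ = ½αt² = ½(4.325)(26.8)² = 1553 rad.
Revolutions = θ/(2π) = 247.2.

≈ 247 revolutions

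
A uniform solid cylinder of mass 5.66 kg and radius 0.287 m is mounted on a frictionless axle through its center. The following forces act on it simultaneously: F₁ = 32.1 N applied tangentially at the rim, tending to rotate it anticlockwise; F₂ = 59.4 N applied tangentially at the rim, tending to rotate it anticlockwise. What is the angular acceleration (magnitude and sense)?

I = ½MR² = (1/2)(5.66)(0.287)² = 0.2331 kg·m².
Taking anticlockwise as positive: τ₁ = +(32.1)(0.287) = +9.213 N·m; τ₂ = +(59.4)(0.287) = +17.05 N·m.
Net torque τ = 26.26 N·m.
α = τ/I = 26.26/0.2331 = 112.7 rad/s².

α ≈ 113 rad/s², anticlockwise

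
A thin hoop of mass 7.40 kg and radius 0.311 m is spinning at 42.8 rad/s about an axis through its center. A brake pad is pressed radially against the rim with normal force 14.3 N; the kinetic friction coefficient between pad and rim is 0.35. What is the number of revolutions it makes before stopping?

≈ 67.0 revolutions

I = MR² = (7.40)(0.311)² = 0.7157 kg·m².
Friction force f = μN = (0.35)(14.3) = 5.005 N at the rim; torque magnitude τ = fR = 1.557 N·m, opposing ω.
|α| = τ/I = 1.557/0.7157 = 2.175 rad/s² (deceleration).
ω² = ω₀² − 2|α|θ with ω = 0 ⇒ θ = ω₀²/(2|α|) = 421.2 rad = 67.03 rev.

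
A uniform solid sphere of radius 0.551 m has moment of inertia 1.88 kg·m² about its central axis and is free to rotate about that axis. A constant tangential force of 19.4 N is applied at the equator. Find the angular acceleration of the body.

α ≈ 5.69 rad/s²

τ = F R = (19.4)(0.551) = 10.69 N·m.
Newton's second law for rotation, τ = Iα, gives α = τ/I = 10.69/1.880 = 5.686 rad/s².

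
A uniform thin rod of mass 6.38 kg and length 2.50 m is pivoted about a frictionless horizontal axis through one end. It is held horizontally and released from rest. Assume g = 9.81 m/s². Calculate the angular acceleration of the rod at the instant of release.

α ≈ 5.89 rad/s²

About the pivot, I = (1/3)ML² = (1/3)(6.38)(2.50)² = 13.29 kg·m².
The weight acts at the center, a distance L/2 = 1.250 m from the pivot; τ = Mg(L/2) = 78.23 N·m.
α = τ/I = 78.23/13.29 = 5.886 rad/s².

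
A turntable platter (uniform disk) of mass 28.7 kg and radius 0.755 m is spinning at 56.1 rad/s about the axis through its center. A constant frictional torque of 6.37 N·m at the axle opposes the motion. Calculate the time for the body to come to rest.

I = ½MR² = (1/2)(28.7)(0.755)² = 8.180 kg·m².
The net torque has magnitude 6.37 N·m, opposing ω.
|α| = τ/I = 6.370/8.180 = 0.7787 rad/s² (deceleration).
0 = ω₀ − |α|t ⇒ t = ω₀/|α| = 56.1/0.7787 = 72.04 s.

t ≈ 72.0 s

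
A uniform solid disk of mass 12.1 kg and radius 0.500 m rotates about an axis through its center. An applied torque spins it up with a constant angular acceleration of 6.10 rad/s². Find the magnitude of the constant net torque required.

τ ≈ 9.23 N·m

I = ½MR² = (1/2)(12.1)(0.500)² = 1.512 kg·m².
τ = Iα = (1.512)(6.100) = 9.226 N·m.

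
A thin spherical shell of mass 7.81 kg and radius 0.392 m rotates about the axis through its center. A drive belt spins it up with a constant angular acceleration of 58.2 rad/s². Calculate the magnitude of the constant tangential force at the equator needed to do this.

I = (2/3)MR² = (2/3)(7.81)(0.392)² = 0.8001 kg·m².
The required torque is τ = Iα = (0.8001)(58.20) = 46.56 N·m.
A tangential force at the equator gives τ = FR, so F = τ/R = 46.56/0.392 = 118.8 N.

F ≈ 119 N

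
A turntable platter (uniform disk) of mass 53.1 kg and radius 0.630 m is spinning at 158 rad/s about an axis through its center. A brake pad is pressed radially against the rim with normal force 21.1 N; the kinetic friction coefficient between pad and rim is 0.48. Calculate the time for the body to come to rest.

t ≈ 261 s

I = ½MR² = (1/2)(53.1)(0.630)² = 10.54 kg·m².
Friction force f = μN = (0.48)(21.1) = 10.13 N at the rim; torque magnitude τ = fR = 6.381 N·m, opposing ω.
|α| = τ/I = 6.381/10.54 = 0.6055 rad/s² (deceleration).
0 = ω₀ − |α|t ⇒ t = ω₀/|α| = 158/0.6055 = 260.9 s.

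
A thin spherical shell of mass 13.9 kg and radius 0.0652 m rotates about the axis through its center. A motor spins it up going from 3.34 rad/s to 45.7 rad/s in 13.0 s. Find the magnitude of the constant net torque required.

I = (2/3)MR² = (2/3)(13.9)(0.0652)² = 0.03939 kg·m².
α = Δω/Δt = (45.7 − 3.34)/13.0 = 3.258 rad/s².
τ = Iα = (0.03939)(3.258) = 0.1284 N·m.

τ ≈ 0.128 N·m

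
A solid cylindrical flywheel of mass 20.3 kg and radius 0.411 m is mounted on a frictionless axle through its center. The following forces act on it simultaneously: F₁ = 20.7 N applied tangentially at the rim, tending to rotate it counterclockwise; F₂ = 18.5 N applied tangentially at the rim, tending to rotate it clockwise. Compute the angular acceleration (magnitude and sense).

I = ½MR² = (1/2)(20.3)(0.411)² = 1.715 kg·m².
Taking counterclockwise as positive: τ₁ = +(20.7)(0.411) = +8.508 N·m; τ₂ = −(18.5)(0.411) = −7.603 N·m.
Net torque τ = 0.9042 N·m.
α = τ/I = 0.9042/1.715 = 0.5274 rad/s².

α ≈ 0.527 rad/s², counterclockwise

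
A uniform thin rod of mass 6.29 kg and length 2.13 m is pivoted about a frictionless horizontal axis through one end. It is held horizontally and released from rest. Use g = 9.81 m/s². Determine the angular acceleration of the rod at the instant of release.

α ≈ 6.91 rad/s²

About the pivot, I = (1/3)ML² = (1/3)(6.29)(2.13)² = 9.512 kg·m².
The weight acts at the center, a distance L/2 = 1.065 m from the pivot; τ = Mg(L/2) = 65.72 N·m.
α = τ/I = 65.72/9.512 = 6.908 rad/s².
(Equivalently α = (3g/(2L)) = 6.908 rad/s².)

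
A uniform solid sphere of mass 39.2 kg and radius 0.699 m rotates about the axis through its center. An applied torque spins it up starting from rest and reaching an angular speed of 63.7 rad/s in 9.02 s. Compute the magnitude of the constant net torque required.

τ ≈ 54.1 N·m

I = (2/5)MR² = (2/5)(39.2)(0.699)² = 7.661 kg·m².
α = Δω/Δt = (63.7 − 0)/9.02 = 7.062 rad/s².
τ = Iα = (7.661)(7.062) = 54.10 N·m.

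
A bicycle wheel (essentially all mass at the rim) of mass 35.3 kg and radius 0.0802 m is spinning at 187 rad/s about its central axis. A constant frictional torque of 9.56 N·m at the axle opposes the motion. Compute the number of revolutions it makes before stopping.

≈ 66.1 revolutions

I = MR² = (35.3)(0.0802)² = 0.2271 kg·m².
The net torque has magnitude 9.56 N·m, opposing ω.
|α| = τ/I = 9.560/0.2271 = 42.11 rad/s² (deceleration).
ω² = ω₀² − 2|α|θ with ω = 0 ⇒ θ = ω₀²/(2|α|) = 415.3 rad = 66.09 rev.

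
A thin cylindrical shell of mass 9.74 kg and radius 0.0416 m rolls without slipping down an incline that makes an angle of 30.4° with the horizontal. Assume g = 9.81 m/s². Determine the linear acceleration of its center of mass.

a ≈ 2.48 m/s²

Translation along the incline: Mg sinθ − f = Ma.
Rotation about the center: fR = Iα with I = MR². No-slip gives a = αR, so f = (I/R²)a = M a.
Substituting: Mg sinθ = (1 + 1.000)Ma, so a = g sinθ/(1 + 1.000) = (9.81) sin 30.4° / 2.000 = 2.482 m/s².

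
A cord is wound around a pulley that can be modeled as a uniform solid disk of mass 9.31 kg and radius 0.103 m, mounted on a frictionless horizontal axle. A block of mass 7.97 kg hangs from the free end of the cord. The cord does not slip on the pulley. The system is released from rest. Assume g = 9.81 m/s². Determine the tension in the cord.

I = ½MR² = (1/2)(9.31)(0.103)² = 0.04938 kg·m².
Block: mg − T = ma. Pulley: TR = Iα. No-slip: a = αR, so T = (I/R²)a = 4.655·a.
Then mg = (m + 4.655)a, so a = (7.97)(9.81)/(7.97 + 4.655) = 6.193 m/s².
T = 4.655·a = 28.83 N.

T ≈ 28.8 N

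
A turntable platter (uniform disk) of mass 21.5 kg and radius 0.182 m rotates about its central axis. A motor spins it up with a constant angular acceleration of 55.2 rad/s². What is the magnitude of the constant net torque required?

τ ≈ 19.7 N·m

I = ½MR² = (1/2)(21.5)(0.182)² = 0.3561 kg·m².
τ = Iα = (0.3561)(55.20) = 19.66 N·m.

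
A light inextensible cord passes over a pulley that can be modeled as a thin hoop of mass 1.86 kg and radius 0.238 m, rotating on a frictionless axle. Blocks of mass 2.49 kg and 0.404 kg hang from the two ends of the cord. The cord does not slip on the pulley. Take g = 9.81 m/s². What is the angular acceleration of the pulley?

α ≈ 18.1 rad/s²

I = MR² = (1.86)(0.238)² = 0.1054 kg·m².
Heavier block: m₁g − T₁ = m₁a. Lighter block: T₂ − m₂g = m₂a.
Pulley: (T₁ − T₂)R = Iα = I(a/R), so T₁ − T₂ = (I/R²)a = 1·M_p a = 1.860·a.
Adding the three: (m₁ − m₂)g = (m₁ + m₂ + 1.860)a, so a = (2.49 − 0.404)(9.81)/(2.49 + 0.404 + 1.860) = 4.305 m/s².
α = a/R = 4.305/0.238 = 18.09 rad/s².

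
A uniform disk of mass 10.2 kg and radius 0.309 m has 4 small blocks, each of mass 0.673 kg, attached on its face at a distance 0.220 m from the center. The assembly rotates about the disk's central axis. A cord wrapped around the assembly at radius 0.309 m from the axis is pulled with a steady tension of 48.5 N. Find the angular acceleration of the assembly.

α ≈ 24.3 rad/s²

I_disk = ½MR² = ½(10.2)(0.309)² = 0.4870 kg·m².
I_blocks = 4·m·r² = 4(0.673)(0.220)² = 0.1303 kg·m².
Total I = 0.6172 kg·m².
τ = F r = (48.5)(0.309) = 14.99 N·m.
α = τ/I = 14.99/0.6172 = 24.28 rad/s².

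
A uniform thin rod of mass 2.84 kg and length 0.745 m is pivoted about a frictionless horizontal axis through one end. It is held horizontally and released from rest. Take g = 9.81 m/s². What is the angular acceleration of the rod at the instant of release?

About the pivot, I = (1/3)ML² = (1/3)(2.84)(0.745)² = 0.5254 kg·m².
The weight acts at the center, a distance L/2 = 0.3725 m from the pivot; τ = Mg(L/2) = 10.38 N·m.
α = τ/I = 10.38/0.5254 = 19.75 rad/s².

α ≈ 19.8 rad/s²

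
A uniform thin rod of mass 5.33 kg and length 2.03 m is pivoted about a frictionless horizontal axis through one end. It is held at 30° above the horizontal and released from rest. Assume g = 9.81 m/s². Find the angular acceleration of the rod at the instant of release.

α ≈ 6.28 rad/s²

About the pivot, I = (1/3)ML² = (1/3)(5.33)(2.03)² = 7.321 kg·m².
The weight acts at the center, a distance L/2 = 1.015 m from the pivot; τ = Mg(L/2) cos 30° = 45.96 N·m.
α = τ/I = 45.96/7.321 = 6.278 rad/s².
(Equivalently α = (3g/(2L)) cos 30° = 6.278 rad/s².)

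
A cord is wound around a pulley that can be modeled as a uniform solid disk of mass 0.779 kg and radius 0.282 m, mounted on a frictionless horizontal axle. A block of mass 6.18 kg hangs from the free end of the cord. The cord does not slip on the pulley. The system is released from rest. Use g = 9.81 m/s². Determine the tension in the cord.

T ≈ 3.59 N

I = ½MR² = (1/2)(0.779)(0.282)² = 0.03097 kg·m².
Block: mg − T = ma. Pulley: TR = Iα. No-slip: a = αR, so T = (I/R²)a = 0.3895·a.
Then mg = (m + 0.3895)a, so a = (6.18)(9.81)/(6.18 + 0.3895) = 9.228 m/s².
T = 0.3895·a = 3.594 N.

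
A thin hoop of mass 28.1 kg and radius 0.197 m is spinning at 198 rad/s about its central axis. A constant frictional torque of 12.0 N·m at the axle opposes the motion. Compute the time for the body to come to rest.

I = MR² = (28.1)(0.197)² = 1.091 kg·m².
The net torque has magnitude 12.0 N·m, opposing ω.
|α| = τ/I = 12.00/1.091 = 11.00 rad/s² (deceleration).
0 = ω₀ − |α|t ⇒ t = ω₀/|α| = 198/11.00 = 17.99 s.

t ≈ 18.0 s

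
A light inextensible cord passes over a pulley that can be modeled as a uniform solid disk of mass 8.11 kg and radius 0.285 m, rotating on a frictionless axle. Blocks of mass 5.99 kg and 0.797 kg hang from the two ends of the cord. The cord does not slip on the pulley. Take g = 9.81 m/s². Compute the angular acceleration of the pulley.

α ≈ 16.5 rad/s²

I = ½MR² = (1/2)(8.11)(0.285)² = 0.3294 kg·m².
Heavier block: m₁g − T₁ = m₁a. Lighter block: T₂ − m₂g = m₂a.
Pulley: (T₁ − T₂)R = Iα = I(a/R), so T₁ − T₂ = (I/R²)a = (1/2)M_p a = 4.055·a.
Adding the three: (m₁ − m₂)g = (m₁ + m₂ + 4.055)a, so a = (5.99 − 0.797)(9.81)/(5.99 + 0.797 + 4.055) = 4.699 m/s².
α = a/R = 4.699/0.285 = 16.49 rad/s².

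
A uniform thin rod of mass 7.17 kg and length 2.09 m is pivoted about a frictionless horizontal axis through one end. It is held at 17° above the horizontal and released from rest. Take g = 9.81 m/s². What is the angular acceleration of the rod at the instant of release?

About the pivot, I = (1/3)ML² = (1/3)(7.17)(2.09)² = 10.44 kg·m².
The weight acts at the center, a distance L/2 = 1.045 m from the pivot; τ = Mg(L/2) cos 17° = 70.29 N·m.
α = τ/I = 70.29/10.44 = 6.733 rad/s².

α ≈ 6.73 rad/s²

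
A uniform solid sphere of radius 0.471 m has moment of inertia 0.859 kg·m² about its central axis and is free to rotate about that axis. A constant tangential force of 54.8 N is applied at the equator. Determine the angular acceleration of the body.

α ≈ 30.0 rad/s²

τ = F R = (54.8)(0.471) = 25.81 N·m.
From τ = Iα: α = 25.81/0.8590 = 30.05 rad/s².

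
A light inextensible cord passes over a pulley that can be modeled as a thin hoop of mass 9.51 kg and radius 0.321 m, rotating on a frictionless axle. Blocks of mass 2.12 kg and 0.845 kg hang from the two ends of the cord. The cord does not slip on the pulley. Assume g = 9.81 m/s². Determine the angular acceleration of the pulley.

α ≈ 3.12 rad/s²

I = MR² = (9.51)(0.321)² = 0.9799 kg·m².
Heavier block: m₁g − T₁ = m₁a. Lighter block: T₂ − m₂g = m₂a.
Pulley: (T₁ − T₂)R = Iα = I(a/R), so T₁ − T₂ = (I/R²)a = 1·M_p a = 9.510·a.
Adding the three: (m₁ − m₂)g = (m₁ + m₂ + 9.510)a, so a = (2.12 − 0.845)(9.81)/(2.12 + 0.845 + 9.510) = 1.003 m/s².
α = a/R = 1.003/0.321 = 3.123 rad/s².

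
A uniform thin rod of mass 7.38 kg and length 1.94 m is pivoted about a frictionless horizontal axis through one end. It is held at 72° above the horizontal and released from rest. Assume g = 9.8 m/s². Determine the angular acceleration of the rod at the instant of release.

α ≈ 2.34 rad/s²

About the pivot, I = (1/3)ML² = (1/3)(7.38)(1.94)² = 9.258 kg·m².
The weight acts at the center, a distance L/2 = 0.9700 m from the pivot; τ = Mg(L/2) cos 72° = 21.68 N·m.
α = τ/I = 21.68/9.258 = 2.342 rad/s².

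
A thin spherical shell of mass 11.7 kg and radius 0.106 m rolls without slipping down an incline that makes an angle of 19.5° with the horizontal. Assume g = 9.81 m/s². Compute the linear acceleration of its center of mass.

a ≈ 1.96 m/s²

Translation along the incline: Mg sinθ − f = Ma.
Rotation about the center: fR = Iα with I = (2/3)MR². No-slip gives a = αR, so f = (I/R²)a = (2/3)M a.
Substituting: Mg sinθ = (1 + 0.6667)Ma, so a = g sinθ/(1 + 0.6667) = (9.81) sin 19.5° / 1.667 = 1.965 m/s².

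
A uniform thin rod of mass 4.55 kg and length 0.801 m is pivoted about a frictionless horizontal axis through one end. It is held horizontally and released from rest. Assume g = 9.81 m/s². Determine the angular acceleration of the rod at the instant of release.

α ≈ 18.4 rad/s²

About the pivot, I = (1/3)ML² = (1/3)(4.55)(0.801)² = 0.9731 kg·m².
The weight acts at the center, a distance L/2 = 0.4005 m from the pivot; τ = Mg(L/2) = 17.88 N·m.
α = τ/I = 17.88/0.9731 = 18.37 rad/s².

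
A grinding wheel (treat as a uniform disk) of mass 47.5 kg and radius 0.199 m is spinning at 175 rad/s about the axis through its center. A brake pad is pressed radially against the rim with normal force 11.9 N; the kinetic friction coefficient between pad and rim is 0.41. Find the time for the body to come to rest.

I = ½MR² = (1/2)(47.5)(0.199)² = 0.9405 kg·m².
Friction force f = μN = (0.41)(11.9) = 4.879 N at the rim; torque magnitude τ = fR = 0.9709 N·m, opposing ω.
|α| = τ/I = 0.9709/0.9405 = 1.032 rad/s² (deceleration).
0 = ω₀ − |α|t ⇒ t = ω₀/|α| = 175/1.032 = 169.5 s.

t ≈ 170 s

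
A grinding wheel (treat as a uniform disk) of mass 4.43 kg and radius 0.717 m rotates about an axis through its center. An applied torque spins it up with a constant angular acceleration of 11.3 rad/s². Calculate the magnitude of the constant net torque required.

I = ½MR² = (1/2)(4.43)(0.717)² = 1.139 kg·m².
τ = Iα = (1.139)(11.30) = 12.87 N·m.

τ ≈ 12.9 N·m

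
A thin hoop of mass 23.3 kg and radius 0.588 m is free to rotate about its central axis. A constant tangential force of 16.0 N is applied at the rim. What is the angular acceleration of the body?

α ≈ 1.17 rad/s²

I = MR² = (23.3)(0.588)² = 8.056 kg·m².
τ = F R = (16.0)(0.588) = 9.408 N·m.
From τ = Iα: α = 9.408/8.056 = 1.168 rad/s².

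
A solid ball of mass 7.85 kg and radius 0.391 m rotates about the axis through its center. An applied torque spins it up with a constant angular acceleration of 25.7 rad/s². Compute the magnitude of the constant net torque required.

I = (2/5)MR² = (2/5)(7.85)(0.391)² = 0.4800 kg·m².
τ = Iα = (0.4800)(25.70) = 12.34 N·m.

τ ≈ 12.3 N·m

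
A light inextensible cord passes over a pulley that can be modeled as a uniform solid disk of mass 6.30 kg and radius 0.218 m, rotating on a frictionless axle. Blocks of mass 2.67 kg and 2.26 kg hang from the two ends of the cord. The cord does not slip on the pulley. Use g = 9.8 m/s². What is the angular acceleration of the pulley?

α ≈ 2.28 rad/s²

I = ½MR² = (1/2)(6.30)(0.218)² = 0.1497 kg·m².
Heavier block: m₁g − T₁ = m₁a. Lighter block: T₂ − m₂g = m₂a.
Pulley: (T₁ − T₂)R = Iα = I(a/R), so T₁ − T₂ = (I/R²)a = (1/2)M_p a = 3.150·a.
Adding the three: (m₁ − m₂)g = (m₁ + m₂ + 3.150)a, so a = (2.67 − 2.26)(9.8)/(2.67 + 2.26 + 3.150) = 0.4973 m/s².
α = a/R = 0.4973/0.218 = 2.281 rad/s².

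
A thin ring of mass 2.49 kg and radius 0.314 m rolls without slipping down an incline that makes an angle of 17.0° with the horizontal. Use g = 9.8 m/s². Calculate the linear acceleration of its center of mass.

Translation along the incline: Mg sinθ − f = Ma.
Rotation about the center: fR = Iα with I = MR². No-slip gives a = αR, so f = (I/R²)a = M a.
Substituting: Mg sinθ = (1 + 1.000)Ma, so a = g sinθ/(1 + 1.000) = (9.8) sin 17.0° / 2.000 = 1.433 m/s².

a ≈ 1.43 m/s²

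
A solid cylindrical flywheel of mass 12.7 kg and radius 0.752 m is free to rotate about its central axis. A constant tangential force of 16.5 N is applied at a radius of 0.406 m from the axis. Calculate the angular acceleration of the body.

I = ½MR² = (1/2)(12.7)(0.752)² = 3.591 kg·m².
τ = F·r = (16.5)(0.406) = 6.699 N·m.
From τ = Iα: α = 6.699/3.591 = 1.866 rad/s².

α ≈ 1.87 rad/s²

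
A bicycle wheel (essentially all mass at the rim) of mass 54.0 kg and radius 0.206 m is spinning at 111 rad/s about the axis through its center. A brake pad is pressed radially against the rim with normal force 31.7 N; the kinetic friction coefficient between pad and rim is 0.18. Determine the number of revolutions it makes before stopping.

≈ 1910 revolutions

I = MR² = (54.0)(0.206)² = 2.292 kg·m².
Friction force f = μN = (0.18)(31.7) = 5.706 N at the rim; torque magnitude τ = fR = 1.175 N·m, opposing ω.
|α| = τ/I = 1.175/2.292 = 0.5129 rad/s² (deceleration).
ω² = ω₀² − 2|α|θ with ω = 0 ⇒ θ = ω₀²/(2|α|) = 12010 rad = 1911 rev.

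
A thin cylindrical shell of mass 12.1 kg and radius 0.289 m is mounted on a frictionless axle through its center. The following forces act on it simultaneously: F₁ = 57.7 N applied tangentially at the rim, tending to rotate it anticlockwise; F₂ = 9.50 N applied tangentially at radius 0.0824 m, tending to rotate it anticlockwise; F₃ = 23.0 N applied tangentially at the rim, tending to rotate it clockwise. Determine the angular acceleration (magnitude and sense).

I = MR² = (12.1)(0.289)² = 1.011 kg·m².
Taking anticlockwise as positive: τ₁ = +(57.7)(0.289) = +16.68 N·m; τ₂ = +(9.50)(0.0824) = +0.7828 N·m; τ₃ = −(23.0)(0.289) = −6.647 N·m.
Net torque τ = 10.81 N·m.
α = τ/I = 10.81/1.011 = 10.70 rad/s².

α ≈ 10.7 rad/s², anticlockwise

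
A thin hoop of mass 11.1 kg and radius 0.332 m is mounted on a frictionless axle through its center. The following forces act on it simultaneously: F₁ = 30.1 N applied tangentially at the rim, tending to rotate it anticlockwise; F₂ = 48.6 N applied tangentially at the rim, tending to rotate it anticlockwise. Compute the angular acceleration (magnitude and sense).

α ≈ 21.4 rad/s², anticlockwise

I = MR² = (11.1)(0.332)² = 1.223 kg·m².
Taking anticlockwise as positive: τ₁ = +(30.1)(0.332) = +9.993 N·m; τ₂ = +(48.6)(0.332) = +16.14 N·m.
Net torque τ = 26.13 N·m.
α = τ/I = 26.13/1.223 = 21.36 rad/s².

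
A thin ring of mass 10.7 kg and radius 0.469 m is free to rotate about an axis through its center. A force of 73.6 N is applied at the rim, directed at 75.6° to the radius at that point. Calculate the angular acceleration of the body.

α ≈ 14.2 rad/s²

I = MR² = (10.7)(0.469)² = 2.354 kg·m².
Only the tangential component produces torque: τ = F R sinθ = (73.6)(0.469) sin 75.6° = 33.43 N·m.
Newton's second law for rotation, τ = Iα, gives α = τ/I = 33.43/2.354 = 14.21 rad/s².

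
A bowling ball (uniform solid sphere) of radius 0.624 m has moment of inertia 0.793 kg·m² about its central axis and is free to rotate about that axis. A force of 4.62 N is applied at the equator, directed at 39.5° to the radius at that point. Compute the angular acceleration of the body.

α ≈ 2.31 rad/s²

Only the tangential component produces torque: τ = F R sinθ = (4.62)(0.624) sin 39.5° = 1.834 N·m.
Newton's second law for rotation, τ = Iα, gives α = τ/I = 1.834/0.7930 = 2.312 rad/s².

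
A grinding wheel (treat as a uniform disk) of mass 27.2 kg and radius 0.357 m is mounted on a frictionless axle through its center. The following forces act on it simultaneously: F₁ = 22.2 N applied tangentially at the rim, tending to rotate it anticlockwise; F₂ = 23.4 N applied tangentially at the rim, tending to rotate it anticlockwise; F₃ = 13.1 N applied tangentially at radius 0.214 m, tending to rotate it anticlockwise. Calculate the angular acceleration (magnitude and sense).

I = ½MR² = (1/2)(27.2)(0.357)² = 1.733 kg·m².
Taking anticlockwise as positive: τ₁ = +(22.2)(0.357) = +7.925 N·m; τ₂ = +(23.4)(0.357) = +8.354 N·m; τ₃ = +(13.1)(0.214) = +2.803 N·m.
Net torque τ = 19.08 N·m.
α = τ/I = 19.08/1.733 = 11.01 rad/s².

α ≈ 11.0 rad/s², anticlockwise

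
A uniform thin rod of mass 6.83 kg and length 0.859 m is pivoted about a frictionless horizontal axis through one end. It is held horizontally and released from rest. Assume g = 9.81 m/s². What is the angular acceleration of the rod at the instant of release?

About the pivot, I = (1/3)ML² = (1/3)(6.83)(0.859)² = 1.680 kg·m².
The weight acts at the center, a distance L/2 = 0.4295 m from the pivot; τ = Mg(L/2) = 28.78 N·m.
α = τ/I = 28.78/1.680 = 17.13 rad/s².
(Equivalently α = (3g/(2L)) = 17.13 rad/s².)

α ≈ 17.1 rad/s²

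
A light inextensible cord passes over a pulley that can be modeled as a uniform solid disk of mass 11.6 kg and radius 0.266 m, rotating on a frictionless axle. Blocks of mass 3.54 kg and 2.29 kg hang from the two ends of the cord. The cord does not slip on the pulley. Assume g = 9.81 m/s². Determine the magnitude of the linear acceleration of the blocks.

I = ½MR² = (1/2)(11.6)(0.266)² = 0.4104 kg·m².
Heavier block: m₁g − T₁ = m₁a. Lighter block: T₂ − m₂g = m₂a.
Pulley: (T₁ − T₂)R = Iα = I(a/R), so T₁ − T₂ = (I/R²)a = (1/2)M_p a = 5.800·a.
Adding the three: (m₁ − m₂)g = (m₁ + m₂ + 5.800)a, so a = (3.54 − 2.29)(9.81)/(3.54 + 2.29 + 5.800) = 1.054 m/s².

a ≈ 1.05 m/s²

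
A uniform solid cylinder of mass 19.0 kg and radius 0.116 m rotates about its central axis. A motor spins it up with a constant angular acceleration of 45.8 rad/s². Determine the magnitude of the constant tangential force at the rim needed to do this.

I = ½MR² = (1/2)(19.0)(0.116)² = 0.1278 kg·m².
The required torque is τ = Iα = (0.1278)(45.80) = 5.855 N·m.
A tangential force at the rim gives τ = FR, so F = τ/R = 5.855/0.116 = 50.47 N.

F ≈ 50.5 N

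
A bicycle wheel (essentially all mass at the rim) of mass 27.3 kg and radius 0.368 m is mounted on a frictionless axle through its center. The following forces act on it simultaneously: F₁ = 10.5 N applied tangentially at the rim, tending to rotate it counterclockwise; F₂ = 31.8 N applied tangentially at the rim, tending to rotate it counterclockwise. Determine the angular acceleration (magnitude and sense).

I = MR² = (27.3)(0.368)² = 3.697 kg·m².
Taking counterclockwise as positive: τ₁ = +(10.5)(0.368) = +3.864 N·m; τ₂ = +(31.8)(0.368) = +11.70 N·m.
Net torque τ = 15.57 N·m.
α = τ/I = 15.57/3.697 = 4.210 rad/s².

α ≈ 4.21 rad/s², counterclockwise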